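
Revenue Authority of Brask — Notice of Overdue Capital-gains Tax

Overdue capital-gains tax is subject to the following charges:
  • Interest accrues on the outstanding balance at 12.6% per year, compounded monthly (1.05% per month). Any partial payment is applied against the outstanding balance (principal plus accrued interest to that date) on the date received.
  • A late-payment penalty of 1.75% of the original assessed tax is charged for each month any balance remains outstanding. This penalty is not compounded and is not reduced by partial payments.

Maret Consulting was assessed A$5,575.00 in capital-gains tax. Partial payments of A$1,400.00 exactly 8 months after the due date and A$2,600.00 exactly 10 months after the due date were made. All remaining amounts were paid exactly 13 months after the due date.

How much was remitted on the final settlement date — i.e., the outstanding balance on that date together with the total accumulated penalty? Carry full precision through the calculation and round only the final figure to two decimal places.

Balance at month 8: A$5,575.0000 × (1 + 0.0105)^8 = A$6,060.8762…
After A$1,400.00 payment: A$6,060.8762… − A$1,400.00 = A$4,660.8762…
Balance at month 10: A$4,660.8762… × (1 + 0.0105)^2 = A$4,759.2685…
After A$2,600.00 payment: A$4,759.2685… − A$2,600.00 = A$2,159.2685…
Balance at month 13: A$2,159.2685… × (1 + 0.0105)^3 = A$2,228.0021…
Penalty: 13 × 1.75% × A$5,575.00 = A$1,268.31…
Final settlement = outstanding balance + penalty = A$2,228.0021… + A$1,268.31… = A$3,496.31

A$3,496.31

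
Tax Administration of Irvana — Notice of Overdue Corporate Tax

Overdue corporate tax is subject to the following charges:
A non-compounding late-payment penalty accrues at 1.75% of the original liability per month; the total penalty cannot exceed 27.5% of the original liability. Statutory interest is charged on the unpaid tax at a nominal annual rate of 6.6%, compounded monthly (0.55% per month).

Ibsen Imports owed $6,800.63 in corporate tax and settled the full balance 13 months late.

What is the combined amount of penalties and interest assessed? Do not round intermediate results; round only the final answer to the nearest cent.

Penalty: 13 × 1.75% × $6,800.63 = $1,547.14… (below the 27.5% cap of $1,870.17…)
Interest: $6,800.63 × ((1 + 0.0055)^13 − 1) = $6,800.63 × 0.0739077… = $502.6192…
Penalties + interest = $1,547.1433… + $502.6192… = $2,049.76

$2,049.76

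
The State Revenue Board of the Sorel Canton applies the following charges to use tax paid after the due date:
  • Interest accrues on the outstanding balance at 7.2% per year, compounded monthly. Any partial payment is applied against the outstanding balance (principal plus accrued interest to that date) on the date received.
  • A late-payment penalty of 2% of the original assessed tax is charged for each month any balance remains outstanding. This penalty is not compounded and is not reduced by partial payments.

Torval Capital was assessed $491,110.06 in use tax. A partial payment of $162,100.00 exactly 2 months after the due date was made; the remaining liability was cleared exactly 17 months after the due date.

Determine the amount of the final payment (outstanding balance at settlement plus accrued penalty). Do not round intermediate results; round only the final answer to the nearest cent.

Monthly rate = 7.2% ÷ 12 = 0.6%
Balance at month 2: $491,110.0600 × (1 + 0.006)^2 = $497,021.0607…
After $162,100.00 payment: $497,021.0607… − $162,100.00 = $334,921.0607…
Balance at month 17: $334,921.0607… × (1 + 0.006)^15 = $366,363.4742…
Penalty: 17 × 2% × $491,110.06 = $166,977.42…
Final settlement = outstanding balance + penalty = $366,363.4742… + $166,977.42… = $533,340.89

$533,340.89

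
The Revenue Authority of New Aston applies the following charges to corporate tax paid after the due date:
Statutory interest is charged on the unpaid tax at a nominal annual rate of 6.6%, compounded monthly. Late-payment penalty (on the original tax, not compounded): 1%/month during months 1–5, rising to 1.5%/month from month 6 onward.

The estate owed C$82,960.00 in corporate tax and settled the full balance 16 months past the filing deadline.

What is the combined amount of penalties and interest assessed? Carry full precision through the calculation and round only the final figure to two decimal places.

C$25,445.89

Penalty, months 1–5: 5 × 1% × C$82,960.00 = C$4,148.00
Penalty, months 6–16: 11 × 1.5% × C$82,960.00 = C$13,688.40
Interest (6.6%/yr ÷ 12 = 0.55%/month): C$82,960.00 × ((1 + 0.0055)^16 − 1) = C$7,609.4942…
Penalties + interest = C$17,836.4000 + C$7,609.4942… = C$25,445.89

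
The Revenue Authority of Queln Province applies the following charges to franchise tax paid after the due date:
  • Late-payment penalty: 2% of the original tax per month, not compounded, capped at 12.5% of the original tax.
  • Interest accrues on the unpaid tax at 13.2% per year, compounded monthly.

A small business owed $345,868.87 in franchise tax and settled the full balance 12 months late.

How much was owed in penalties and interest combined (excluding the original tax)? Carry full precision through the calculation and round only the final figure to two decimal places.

Penalty (uncapped): 12 × 2% × $345,868.87 = $83,008.53…; cap = 12.5% × $345,868.87 = $43,233.61… → penalty = $43,233.61…
Interest (13.2%/yr ÷ 12 = 1.1%/month): $345,868.87 × ((1 + 0.011)^12 − 1) = $48,520.6283…
Penalties + interest = $43,233.6088… + $48,520.6283… = $91,754.24

$91,754.24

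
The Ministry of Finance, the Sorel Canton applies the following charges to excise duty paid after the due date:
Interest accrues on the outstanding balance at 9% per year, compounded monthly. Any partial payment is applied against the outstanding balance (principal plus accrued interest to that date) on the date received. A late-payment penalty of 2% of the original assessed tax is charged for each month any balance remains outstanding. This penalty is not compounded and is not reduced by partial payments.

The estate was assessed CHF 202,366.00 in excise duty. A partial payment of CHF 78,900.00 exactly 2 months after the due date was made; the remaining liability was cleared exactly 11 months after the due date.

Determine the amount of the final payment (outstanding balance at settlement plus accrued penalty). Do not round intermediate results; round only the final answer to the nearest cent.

Monthly rate = 9% ÷ 12 = 0.75%
Balance at month 2: CHF 202,366.0000 × (1 + 0.0075)^2 = CHF 205,412.8731…
After CHF 78,900.00 payment: CHF 205,412.8731… − CHF 78,900.00 = CHF 126,512.8731…
Balance at month 11: CHF 126,512.8731… × (1 + 0.0075)^9 = CHF 135,313.2147…
Penalty: 11 × 2% × CHF 202,366.00 = CHF 44,520.52
Final settlement = outstanding balance + penalty = CHF 135,313.2147… + CHF 44,520.52 = CHF 179,833.73

CHF 179,833.73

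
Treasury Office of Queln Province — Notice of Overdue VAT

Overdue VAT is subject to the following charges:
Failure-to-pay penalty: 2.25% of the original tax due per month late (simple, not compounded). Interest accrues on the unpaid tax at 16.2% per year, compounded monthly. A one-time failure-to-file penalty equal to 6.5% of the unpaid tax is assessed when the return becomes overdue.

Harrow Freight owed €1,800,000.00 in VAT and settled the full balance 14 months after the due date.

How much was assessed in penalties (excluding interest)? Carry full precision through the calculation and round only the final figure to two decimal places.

€684,000.00

Failure-to-file penalty: 6.5% × €1,800,000.00 = €117,000.00
Failure-to-pay penalty = 2.25% × €1,800,000.00 × 14 mo = €567,000.00
Total penalty = €117,000.00 + €567,000.00 = €684,000.00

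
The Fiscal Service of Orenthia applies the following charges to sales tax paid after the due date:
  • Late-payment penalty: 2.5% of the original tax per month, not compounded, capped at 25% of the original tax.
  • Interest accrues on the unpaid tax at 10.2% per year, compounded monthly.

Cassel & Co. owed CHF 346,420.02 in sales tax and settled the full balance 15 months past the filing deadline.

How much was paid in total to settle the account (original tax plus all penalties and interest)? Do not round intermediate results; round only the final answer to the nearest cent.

Penalty (uncapped): 15 × 2.5% × CHF 346,420.02 = CHF 129,907.51…; cap = 25% × CHF 346,420.02 = CHF 86,605.01… → penalty = CHF 86,605.01…
Interest (10.2%/yr ÷ 12 = 0.85%/month): CHF 346,420.02 × ((1 + 0.0085)^15 − 1) = CHF 46,895.8957…
Total = CHF 346,420.02 + CHF 86,605.0050 + CHF 46,895.8957… = CHF 479,920.92

CHF 479,920.92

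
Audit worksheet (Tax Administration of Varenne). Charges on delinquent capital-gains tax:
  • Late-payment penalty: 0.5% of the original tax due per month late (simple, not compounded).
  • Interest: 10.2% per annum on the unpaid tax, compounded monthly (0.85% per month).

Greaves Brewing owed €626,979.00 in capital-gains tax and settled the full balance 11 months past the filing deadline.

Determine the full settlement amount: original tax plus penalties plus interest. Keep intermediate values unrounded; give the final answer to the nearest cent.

Late-payment penalty: 11 × 0.5% × €626,979.00 = €34,483.85…
Interest: €626,979.00 × ((1 + 0.0085)^11 − 1) = €626,979.00 × 0.0975768… = €61,178.6195…
Total = €626,979.00 + €34,483.8450 + €61,178.6195… = €722,641.46

€722,641.46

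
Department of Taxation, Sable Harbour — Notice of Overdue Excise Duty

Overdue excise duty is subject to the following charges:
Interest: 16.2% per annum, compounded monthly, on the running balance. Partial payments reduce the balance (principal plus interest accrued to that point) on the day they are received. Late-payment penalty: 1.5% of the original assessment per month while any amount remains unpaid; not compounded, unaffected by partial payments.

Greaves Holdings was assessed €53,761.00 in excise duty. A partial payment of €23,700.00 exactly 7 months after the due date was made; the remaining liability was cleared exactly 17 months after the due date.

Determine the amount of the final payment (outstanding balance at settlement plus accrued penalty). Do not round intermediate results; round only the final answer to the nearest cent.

Monthly rate = 16.2% ÷ 12 = 1.35%
Balance at month 7: €53,761.0000 × (1 + 0.0135)^7 = €59,051.8638…
After €23,700.00 payment: €59,051.8638… − €23,700.00 = €35,351.8638…
Balance at month 17: €35,351.8638… × (1 + 0.0135)^10 = €40,424.9830…
Penalty: 17 × 1.5% × €53,761.00 = €13,709.06…
Final settlement = outstanding balance + penalty = €40,424.9830… + €13,709.06… = €54,134.04

€54,134.04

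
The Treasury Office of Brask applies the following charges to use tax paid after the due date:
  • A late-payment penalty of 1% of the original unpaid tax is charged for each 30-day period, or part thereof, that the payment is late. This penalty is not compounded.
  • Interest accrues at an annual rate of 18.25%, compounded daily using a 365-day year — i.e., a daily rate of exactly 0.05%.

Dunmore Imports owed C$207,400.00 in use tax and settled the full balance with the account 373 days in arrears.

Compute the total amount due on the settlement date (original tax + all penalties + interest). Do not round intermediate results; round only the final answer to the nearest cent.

C$276,872.46

Penalty periods: ⌈373/30⌉ = 13; penalty = 13 × 1% × C$207,400.00 = C$26,962.00
Interest: C$207,400.00 × ((1 + 0.0005)^373 − 1) = C$207,400.00 × 0.20496846… = C$42,510.4582…
Total = C$207,400.00 + C$26,962.0000 + C$42,510.4582… = C$276,872.46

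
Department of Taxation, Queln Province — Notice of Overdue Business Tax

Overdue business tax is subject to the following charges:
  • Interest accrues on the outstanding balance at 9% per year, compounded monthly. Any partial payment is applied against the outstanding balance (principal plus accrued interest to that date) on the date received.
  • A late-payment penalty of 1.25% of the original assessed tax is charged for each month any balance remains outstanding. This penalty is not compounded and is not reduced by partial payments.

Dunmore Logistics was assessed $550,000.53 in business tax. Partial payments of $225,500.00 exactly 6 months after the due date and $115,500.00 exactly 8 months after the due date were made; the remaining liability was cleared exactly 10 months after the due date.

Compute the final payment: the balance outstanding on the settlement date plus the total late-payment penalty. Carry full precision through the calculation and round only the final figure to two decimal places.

$311,840.55

Monthly rate = 9% ÷ 12 = 0.75%
Balance at month 6: $550,000.5300 × (1 + 0.0075)^6 = $575,219.2836…
After $225,500.00 payment: $575,219.2836… − $225,500.00 = $349,719.2836…
Balance at month 8: $349,719.2836… × (1 + 0.0075)^2 = $354,984.7446…
After $115,500.00 payment: $354,984.7446… − $115,500.00 = $239,484.7446…
Balance at month 10: $239,484.7446… × (1 + 0.0075)^2 = $243,090.4868…
Penalty: 10 × 1.25% × $550,000.53 = $68,750.07…
Final settlement = outstanding balance + penalty = $243,090.4868… + $68,750.07… = $311,840.55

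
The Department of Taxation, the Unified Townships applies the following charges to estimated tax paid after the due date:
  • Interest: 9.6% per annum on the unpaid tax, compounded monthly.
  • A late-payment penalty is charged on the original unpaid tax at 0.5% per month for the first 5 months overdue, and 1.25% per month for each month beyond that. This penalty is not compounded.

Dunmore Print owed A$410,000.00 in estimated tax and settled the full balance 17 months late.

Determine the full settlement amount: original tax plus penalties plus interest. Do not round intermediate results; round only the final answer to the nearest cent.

Penalty, months 1–5: 5 × 0.5% × A$410,000.00 = A$10,250.00
Penalty, months 6–17: 12 × 1.25% × A$410,000.00 = A$61,500.00
Interest (9.6%/yr ÷ 12 = 0.8%/month): A$410,000.00 × ((1 + 0.008)^17 − 1) = A$59,475.4670…
Total = A$410,000.00 + A$71,750.0000 + A$59,475.4670… = A$541,225.47

A$541,225.47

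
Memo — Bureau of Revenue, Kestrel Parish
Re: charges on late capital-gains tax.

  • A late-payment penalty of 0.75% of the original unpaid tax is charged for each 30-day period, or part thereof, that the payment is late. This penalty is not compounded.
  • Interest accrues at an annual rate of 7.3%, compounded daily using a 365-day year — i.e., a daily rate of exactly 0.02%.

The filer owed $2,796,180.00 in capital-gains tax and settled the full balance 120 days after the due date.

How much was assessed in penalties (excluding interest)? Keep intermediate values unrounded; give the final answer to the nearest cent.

$83,885.40

Penalty periods: ⌈120/30⌉ = 4; penalty = 4 × 0.75% × $2,796,180.00 = $83,885.40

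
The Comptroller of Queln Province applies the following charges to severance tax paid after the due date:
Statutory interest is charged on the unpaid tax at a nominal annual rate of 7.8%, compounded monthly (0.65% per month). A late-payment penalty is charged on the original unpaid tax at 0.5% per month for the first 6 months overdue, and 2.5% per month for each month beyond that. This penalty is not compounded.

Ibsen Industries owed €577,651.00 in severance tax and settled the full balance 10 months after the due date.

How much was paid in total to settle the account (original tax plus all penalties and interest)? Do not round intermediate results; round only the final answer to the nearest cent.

Penalty, months 1–6: 6 × 0.5% × €577,651.00 = €17,329.53
Penalty, months 7–10: 4 × 2.5% × €577,651.00 = €57,765.10
Interest: €577,651.00 × ((1 + 0.0065)^10 − 1) = €577,651.00 × 0.0669346… = €38,664.8287…
Total = €577,651.00 + €75,094.6300 + €38,664.8287… = €691,410.46

€691,410.46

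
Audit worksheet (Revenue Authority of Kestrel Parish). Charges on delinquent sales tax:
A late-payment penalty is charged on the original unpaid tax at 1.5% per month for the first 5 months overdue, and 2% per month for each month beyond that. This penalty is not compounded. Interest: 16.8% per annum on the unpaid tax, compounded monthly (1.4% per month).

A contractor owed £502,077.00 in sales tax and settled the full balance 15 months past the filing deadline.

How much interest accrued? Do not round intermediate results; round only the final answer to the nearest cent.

£116,422.93

Interest: £502,077.00 × ((1 + 0.014)^15 − 1) = £502,077.00 × 0.2318826… = £116,422.9258…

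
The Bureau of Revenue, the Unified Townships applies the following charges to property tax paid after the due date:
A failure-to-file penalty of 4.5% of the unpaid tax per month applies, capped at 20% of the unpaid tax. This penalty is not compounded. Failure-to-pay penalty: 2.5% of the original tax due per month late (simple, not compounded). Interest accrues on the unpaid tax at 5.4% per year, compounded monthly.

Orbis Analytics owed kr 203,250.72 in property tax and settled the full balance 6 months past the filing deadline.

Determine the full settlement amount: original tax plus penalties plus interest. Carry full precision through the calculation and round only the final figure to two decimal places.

kr 279,938.35

Failure-to-file: 6 × 4.5% × kr 203,250.72 = kr 54,877.69…, capped at 20% × kr 203,250.72 = kr 40,650.14…
Failure-to-pay penalty = 2.5% × kr 203,250.72 × 6 mo = kr 30,487.61…
Interest (5.4%/yr ÷ 12 = 0.45%/month): kr 203,250.72 × ((1 + 0.0045)^6 − 1) = kr 5,549.8785…
Total = kr 203,250.72 + kr 71,137.7520 + kr 5,549.8785… = kr 279,938.35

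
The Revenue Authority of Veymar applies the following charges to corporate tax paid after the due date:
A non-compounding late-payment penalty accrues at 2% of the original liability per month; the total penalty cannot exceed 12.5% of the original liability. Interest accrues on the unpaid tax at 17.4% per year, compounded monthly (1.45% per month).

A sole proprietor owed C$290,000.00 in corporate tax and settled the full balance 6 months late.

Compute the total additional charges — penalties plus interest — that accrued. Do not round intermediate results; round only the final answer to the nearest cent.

C$60,962.46

Penalty: 6 × 2% × C$290,000.00 = C$34,800.00 (below the 12.5% cap of C$36,250.00)
Interest: C$290,000.00 × ((1 + 0.0145)^6 − 1) = C$290,000.00 × 0.0902154… = C$26,162.4629…
Penalties + interest = C$34,800.0000 + C$26,162.4629… = C$60,962.46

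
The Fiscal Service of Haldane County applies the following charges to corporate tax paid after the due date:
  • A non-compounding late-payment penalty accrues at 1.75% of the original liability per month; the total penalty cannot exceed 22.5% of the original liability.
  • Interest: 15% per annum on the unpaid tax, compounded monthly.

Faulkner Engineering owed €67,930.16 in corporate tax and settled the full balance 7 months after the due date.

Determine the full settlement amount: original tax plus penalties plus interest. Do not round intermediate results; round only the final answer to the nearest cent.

€82,423.09

Penalty: 7 × 1.75% × €67,930.16 = €8,321.44… (below the 22.5% cap of €15,284.29…)
Interest (15%/yr ÷ 12 = 1.25%/month): €67,930.16 × ((1 + 0.0125)^7 − 1) = €6,171.4870…
Total = €67,930.16 + €8,321.4446 + €6,171.4870… = €82,423.09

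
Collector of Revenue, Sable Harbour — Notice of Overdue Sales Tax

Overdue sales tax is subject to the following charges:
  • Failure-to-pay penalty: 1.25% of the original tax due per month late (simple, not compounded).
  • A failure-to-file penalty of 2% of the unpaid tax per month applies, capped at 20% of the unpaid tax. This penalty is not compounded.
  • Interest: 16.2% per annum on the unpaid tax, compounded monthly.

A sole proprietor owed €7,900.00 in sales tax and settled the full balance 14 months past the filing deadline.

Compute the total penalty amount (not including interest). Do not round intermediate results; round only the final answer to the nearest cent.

Failure-to-file: 14 × 2% × €7,900.00 = €2,212.00, capped at 20% × €7,900.00 = €1,580.00
Failure-to-pay penalty: 14 × 1.25% × €7,900.00 = €1,382.50
Total penalty = €1,580.00 + €1,382.50 = €2,962.50

€2,962.50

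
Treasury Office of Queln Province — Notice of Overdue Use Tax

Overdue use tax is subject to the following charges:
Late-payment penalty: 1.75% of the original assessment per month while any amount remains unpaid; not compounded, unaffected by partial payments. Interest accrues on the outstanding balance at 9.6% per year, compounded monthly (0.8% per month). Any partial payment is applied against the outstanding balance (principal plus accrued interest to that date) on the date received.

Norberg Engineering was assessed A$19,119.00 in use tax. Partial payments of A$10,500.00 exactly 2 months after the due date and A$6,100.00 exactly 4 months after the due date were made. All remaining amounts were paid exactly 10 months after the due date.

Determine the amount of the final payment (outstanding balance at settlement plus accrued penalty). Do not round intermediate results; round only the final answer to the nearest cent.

A$6,460.76

Balance at month 2: A$19,119.0000 × (1 + 0.008)^2 = A$19,426.1276…
After A$10,500.00 payment: A$19,426.1276… − A$10,500.00 = A$8,926.1276…
Balance at month 4: A$8,926.1276… × (1 + 0.008)^2 = A$9,069.5169…
After A$6,100.00 payment: A$9,069.5169… − A$6,100.00 = A$2,969.5169…
Balance at month 10: A$2,969.5169… × (1 + 0.008)^6 = A$3,114.9351…
Penalty: 10 × 1.75% × A$19,119.00 = A$3,345.83…
Final settlement = outstanding balance + penalty = A$3,114.9351… + A$3,345.83… = A$6,460.76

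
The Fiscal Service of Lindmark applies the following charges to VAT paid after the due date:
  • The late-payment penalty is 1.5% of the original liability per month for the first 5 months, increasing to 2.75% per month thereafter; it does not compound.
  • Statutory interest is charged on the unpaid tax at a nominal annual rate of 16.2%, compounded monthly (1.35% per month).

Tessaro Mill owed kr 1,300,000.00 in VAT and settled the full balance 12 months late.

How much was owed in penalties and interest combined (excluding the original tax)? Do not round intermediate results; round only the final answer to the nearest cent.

Penalty, months 1–5: 5 × 1.5% × kr 1,300,000.00 = kr 97,500.00
Penalty, months 6–12: 7 × 2.75% × kr 1,300,000.00 = kr 250,250.00
Interest: kr 1,300,000.00 × ((1 + 0.0135)^12 − 1) = kr 1,300,000.00 × 0.1745866… = kr 226,962.5602…
Penalties + interest = kr 347,750.0000 + kr 226,962.5602… = kr 574,712.56

kr 574,712.56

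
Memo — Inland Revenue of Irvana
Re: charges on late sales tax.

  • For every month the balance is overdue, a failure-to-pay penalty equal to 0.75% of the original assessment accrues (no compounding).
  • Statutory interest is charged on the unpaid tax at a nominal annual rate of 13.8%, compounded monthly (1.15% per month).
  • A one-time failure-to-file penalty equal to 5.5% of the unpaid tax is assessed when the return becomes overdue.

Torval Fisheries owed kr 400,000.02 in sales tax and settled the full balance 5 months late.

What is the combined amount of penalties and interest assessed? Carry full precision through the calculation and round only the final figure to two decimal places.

kr 60,535.12

Failure-to-file penalty: 5.5% × kr 400,000.02 = kr 22,000.00…
Failure-to-pay penalty = 0.75% × kr 400,000.02 × 5 mo = kr 15,000.00…
Interest: kr 400,000.02 × ((1 + 0.0115)^5 − 1) = kr 400,000.02 × 0.0588378… = kr 23,535.1197…
Penalties + interest = kr 37,000.0019… + kr 23,535.1197… = kr 60,535.12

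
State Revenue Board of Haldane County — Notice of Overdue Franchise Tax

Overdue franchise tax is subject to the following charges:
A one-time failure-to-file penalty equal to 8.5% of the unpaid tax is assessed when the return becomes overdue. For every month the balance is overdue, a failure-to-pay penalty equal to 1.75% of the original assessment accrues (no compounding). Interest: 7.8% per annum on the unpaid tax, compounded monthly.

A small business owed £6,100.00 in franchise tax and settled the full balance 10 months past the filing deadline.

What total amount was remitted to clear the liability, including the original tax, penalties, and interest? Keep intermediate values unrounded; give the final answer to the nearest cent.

Failure-to-file penalty: 8.5% × £6,100.00 = £518.50
Failure-to-pay penalty: 10 × 1.75% × £6,100.00 = £1,067.50
Interest (7.8%/yr ÷ 12 = 0.65%/month): £6,100.00 × ((1 + 0.0065)^10 − 1) = £408.3010…
Total = £6,100.00 + £1,586.0000 + £408.3010… = £8,094.30

£8,094.30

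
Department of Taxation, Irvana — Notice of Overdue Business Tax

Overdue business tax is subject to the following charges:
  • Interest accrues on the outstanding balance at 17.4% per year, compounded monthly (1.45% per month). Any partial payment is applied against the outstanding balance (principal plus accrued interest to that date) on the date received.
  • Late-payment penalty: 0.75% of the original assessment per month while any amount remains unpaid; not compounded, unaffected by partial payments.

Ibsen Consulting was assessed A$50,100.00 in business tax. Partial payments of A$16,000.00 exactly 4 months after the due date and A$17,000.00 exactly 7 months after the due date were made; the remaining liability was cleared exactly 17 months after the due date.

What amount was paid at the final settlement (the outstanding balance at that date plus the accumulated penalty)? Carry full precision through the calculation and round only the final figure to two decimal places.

Balance at month 4: A$50,100.0000 × (1 + 0.0145)^4 = A$53,069.6143…
After A$16,000.00 payment: A$53,069.6143… − A$16,000.00 = A$37,069.6143…
Balance at month 7: A$37,069.6143… × (1 + 0.0145)^3 = A$38,705.6372…
After A$17,000.00 payment: A$38,705.6372… − A$17,000.00 = A$21,705.6372…
Balance at month 17: A$21,705.6372… × (1 + 0.0145)^10 = A$25,066.4628…
Penalty: 17 × 0.75% × A$50,100.00 = A$6,387.75
Final settlement = outstanding balance + penalty = A$25,066.4628… + A$6,387.75 = A$31,454.21

A$31,454.21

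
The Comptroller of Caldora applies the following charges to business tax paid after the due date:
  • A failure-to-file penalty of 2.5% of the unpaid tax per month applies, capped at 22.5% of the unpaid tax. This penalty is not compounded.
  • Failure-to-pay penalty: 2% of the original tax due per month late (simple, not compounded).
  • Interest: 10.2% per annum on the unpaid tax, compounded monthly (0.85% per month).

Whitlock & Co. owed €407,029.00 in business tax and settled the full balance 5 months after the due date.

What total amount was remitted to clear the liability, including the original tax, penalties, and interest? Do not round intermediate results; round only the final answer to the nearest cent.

€516,205.85

Failure-to-file: 5 × 2.5% × €407,029.00 = €50,878.63… (under the 22.5% cap)
Failure-to-pay penalty: 5 × 2% × €407,029.00 = €40,702.90
Interest: €407,029.00 × ((1 + 0.0085)^5 − 1) = €407,029.00 × 0.0432287… = €17,595.3213…
Total = €407,029.00 + €91,581.5250 + €17,595.3213… = €516,205.85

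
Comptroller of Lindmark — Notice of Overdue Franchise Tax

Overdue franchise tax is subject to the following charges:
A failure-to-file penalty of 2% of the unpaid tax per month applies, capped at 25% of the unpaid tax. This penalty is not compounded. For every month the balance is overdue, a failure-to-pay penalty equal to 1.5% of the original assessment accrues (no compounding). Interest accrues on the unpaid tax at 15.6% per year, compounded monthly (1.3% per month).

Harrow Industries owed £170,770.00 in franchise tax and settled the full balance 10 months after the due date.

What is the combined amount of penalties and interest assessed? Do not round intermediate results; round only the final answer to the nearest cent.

£83,314.37

Failure-to-file: 10 × 2% × £170,770.00 = £34,154.00 (under the 25% cap)
Failure-to-pay penalty = 1.5% × £170,770.00 × 10 mo = £25,615.50
Interest: £170,770.00 × ((1 + 0.013)^10 − 1) = £170,770.00 × 0.1378747… = £23,544.8681…
Penalties + interest = £59,769.5000 + £23,544.8681… = £83,314.37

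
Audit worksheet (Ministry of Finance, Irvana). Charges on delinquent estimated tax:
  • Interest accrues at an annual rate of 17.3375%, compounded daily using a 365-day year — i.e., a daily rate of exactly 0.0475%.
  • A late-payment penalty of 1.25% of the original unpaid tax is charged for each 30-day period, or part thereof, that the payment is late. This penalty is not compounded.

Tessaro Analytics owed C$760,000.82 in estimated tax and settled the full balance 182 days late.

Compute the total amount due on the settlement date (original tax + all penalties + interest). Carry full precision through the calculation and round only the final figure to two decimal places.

C$895,109.57

Penalty periods: ⌈182/30⌉ = 7; penalty = 7 × 1.25% × C$760,000.82 = C$66,500.07…
Interest: C$760,000.82 × ((1 + 0.000475)^182 − 1) = C$760,000.82 × 0.09027447… = C$68,608.6735…
Total = C$760,000.82 + C$66,500.0718… + C$68,608.6735… = C$895,109.57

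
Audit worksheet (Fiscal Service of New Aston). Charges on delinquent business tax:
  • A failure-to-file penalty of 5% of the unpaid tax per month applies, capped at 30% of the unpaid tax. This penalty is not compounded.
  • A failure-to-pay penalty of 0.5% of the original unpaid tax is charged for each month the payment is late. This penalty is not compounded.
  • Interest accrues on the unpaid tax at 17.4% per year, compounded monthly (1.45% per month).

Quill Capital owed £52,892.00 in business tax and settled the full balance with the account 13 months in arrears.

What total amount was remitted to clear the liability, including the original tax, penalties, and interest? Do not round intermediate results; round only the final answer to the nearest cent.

Failure-to-file: 13 × 5% × £52,892.00 = £34,379.80, capped at 30% × £52,892.00 = £15,867.60
Failure-to-pay penalty = 0.5% × £52,892.00 × 13 mo = £3,437.98
Interest: £52,892.00 × ((1 + 0.0145)^13 − 1) = £52,892.00 × 0.2058039… = £10,885.3775…
Total = £52,892.00 + £19,305.5800 + £10,885.3775… = £83,082.96

£83,082.96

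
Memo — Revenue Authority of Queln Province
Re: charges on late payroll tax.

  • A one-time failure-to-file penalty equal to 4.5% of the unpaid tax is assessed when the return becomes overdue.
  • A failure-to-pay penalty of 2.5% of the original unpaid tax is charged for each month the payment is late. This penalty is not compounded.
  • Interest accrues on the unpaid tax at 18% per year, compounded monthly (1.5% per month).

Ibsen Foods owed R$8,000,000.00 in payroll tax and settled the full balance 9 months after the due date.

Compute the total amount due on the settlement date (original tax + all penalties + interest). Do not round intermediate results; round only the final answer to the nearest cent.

R$11,307,119.80

Failure-to-file penalty: 4.5% × R$8,000,000.00 = R$360,000.00
Failure-to-pay penalty = 2.5% × R$8,000,000.00 × 9 mo = R$1,800,000.00
Interest: R$8,000,000.00 × ((1 + 0.015)^9 − 1) = R$8,000,000.00 × 0.1433900… = R$1,147,119.8032…
Total = R$8,000,000.00 + R$2,160,000.0000 + R$1,147,119.8032… = R$11,307,119.80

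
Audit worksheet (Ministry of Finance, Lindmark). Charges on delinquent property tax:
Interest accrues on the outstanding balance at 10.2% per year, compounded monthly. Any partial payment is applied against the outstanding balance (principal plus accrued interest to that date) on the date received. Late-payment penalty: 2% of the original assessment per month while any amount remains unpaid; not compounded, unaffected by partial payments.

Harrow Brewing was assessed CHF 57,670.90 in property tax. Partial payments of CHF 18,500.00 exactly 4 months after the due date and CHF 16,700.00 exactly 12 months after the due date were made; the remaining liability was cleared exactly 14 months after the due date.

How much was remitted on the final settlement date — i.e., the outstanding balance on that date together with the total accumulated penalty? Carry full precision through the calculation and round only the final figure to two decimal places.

CHF 43,954.82

Monthly rate = 10.2% ÷ 12 = 0.85%
Balance at month 4: CHF 57,670.9000 × (1 + 0.0085)^4 = CHF 59,656.8529…
After CHF 18,500.00 payment: CHF 59,656.8529… − CHF 18,500.00 = CHF 41,156.8529…
Balance at month 12: CHF 41,156.8529… × (1 + 0.0085)^8 = CHF 44,040.2098…
After CHF 16,700.00 payment: CHF 44,040.2098… − CHF 16,700.00 = CHF 27,340.2098…
Balance at month 14: CHF 27,340.2098… × (1 + 0.0085)^2 = CHF 27,806.9687…
Penalty: 14 × 2% × CHF 57,670.90 = CHF 16,147.85…
Final settlement = outstanding balance + penalty = CHF 27,806.9687… + CHF 16,147.85… = CHF 43,954.82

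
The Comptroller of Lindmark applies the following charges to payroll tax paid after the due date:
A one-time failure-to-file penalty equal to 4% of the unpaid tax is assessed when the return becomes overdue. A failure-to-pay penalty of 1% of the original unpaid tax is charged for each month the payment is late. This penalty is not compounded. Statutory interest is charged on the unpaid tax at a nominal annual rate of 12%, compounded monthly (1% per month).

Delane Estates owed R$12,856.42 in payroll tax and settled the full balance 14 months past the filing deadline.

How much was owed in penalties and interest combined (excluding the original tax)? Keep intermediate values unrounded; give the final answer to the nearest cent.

R$4,235.86

Failure-to-file penalty: 4% × R$12,856.42 = R$514.26…
Failure-to-pay penalty: 14 × 1% × R$12,856.42 = R$1,799.90…
Interest: R$12,856.42 × ((1 + 0.01)^14 − 1) = R$12,856.42 × 0.1494742… = R$1,921.7033…
Penalties + interest = R$2,314.1556 + R$1,921.7033… = R$4,235.86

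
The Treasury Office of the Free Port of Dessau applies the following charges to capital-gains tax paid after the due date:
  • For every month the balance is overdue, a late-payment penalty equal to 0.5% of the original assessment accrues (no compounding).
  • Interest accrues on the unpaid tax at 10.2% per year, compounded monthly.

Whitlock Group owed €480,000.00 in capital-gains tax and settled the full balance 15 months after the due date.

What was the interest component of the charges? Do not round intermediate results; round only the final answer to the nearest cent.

Interest (10.2%/yr ÷ 12 = 0.85%/month): €480,000.00 × ((1 + 0.0085)^15 − 1) = €64,979.0100…

€64,979.01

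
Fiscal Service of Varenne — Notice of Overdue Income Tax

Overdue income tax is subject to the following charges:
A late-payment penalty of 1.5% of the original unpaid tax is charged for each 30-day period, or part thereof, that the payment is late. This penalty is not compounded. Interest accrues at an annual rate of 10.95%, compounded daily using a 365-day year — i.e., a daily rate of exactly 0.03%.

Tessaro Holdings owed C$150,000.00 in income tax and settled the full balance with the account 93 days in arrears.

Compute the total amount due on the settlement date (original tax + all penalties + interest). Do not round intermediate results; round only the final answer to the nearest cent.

C$163,243.28

Penalty periods: ⌈93/30⌉ = 4; penalty = 4 × 1.5% × C$150,000.00 = C$9,000.00
Interest: C$150,000.00 × ((1 + 0.0003)^93 − 1) = C$150,000.00 × 0.02828855… = C$4,243.2821…
Total = C$150,000.00 + C$9,000.0000 + C$4,243.2821… = C$163,243.28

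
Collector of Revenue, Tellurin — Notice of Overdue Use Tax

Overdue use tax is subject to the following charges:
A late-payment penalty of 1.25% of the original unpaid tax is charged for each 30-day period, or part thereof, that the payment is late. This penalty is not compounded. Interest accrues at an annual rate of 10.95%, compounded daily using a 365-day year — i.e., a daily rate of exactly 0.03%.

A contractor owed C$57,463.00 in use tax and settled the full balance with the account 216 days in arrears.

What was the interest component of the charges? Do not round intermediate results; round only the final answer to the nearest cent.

C$3,846.30

Interest: C$57,463.00 × ((1 + 0.0003)^216 − 1) = C$57,463.00 × 0.06693525… = C$3,846.3000…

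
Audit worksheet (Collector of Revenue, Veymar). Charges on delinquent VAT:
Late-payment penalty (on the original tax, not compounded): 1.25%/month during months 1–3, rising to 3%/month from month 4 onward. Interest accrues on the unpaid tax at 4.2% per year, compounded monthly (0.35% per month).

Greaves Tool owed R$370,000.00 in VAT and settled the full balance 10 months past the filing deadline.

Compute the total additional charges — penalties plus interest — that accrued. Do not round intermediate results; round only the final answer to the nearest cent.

R$104,730.88

Penalty, months 1–3: 3 × 1.25% × R$370,000.00 = R$13,875.00
Penalty, months 4–10: 7 × 3% × R$370,000.00 = R$77,700.00
Interest: R$370,000.00 × ((1 + 0.0035)^10 − 1) = R$370,000.00 × 0.0355564… = R$13,155.8779…
Penalties + interest = R$91,575.0000 + R$13,155.8779… = R$104,730.88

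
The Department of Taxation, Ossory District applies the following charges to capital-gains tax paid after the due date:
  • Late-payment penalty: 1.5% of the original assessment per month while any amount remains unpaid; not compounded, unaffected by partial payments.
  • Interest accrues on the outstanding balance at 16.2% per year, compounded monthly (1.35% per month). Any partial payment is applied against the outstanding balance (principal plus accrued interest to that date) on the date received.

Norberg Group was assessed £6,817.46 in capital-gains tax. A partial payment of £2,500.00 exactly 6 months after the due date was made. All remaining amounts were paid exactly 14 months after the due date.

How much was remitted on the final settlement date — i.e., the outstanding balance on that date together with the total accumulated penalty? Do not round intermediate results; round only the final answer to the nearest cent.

£6,873.92

Balance at month 6: £6,817.4600 × (1 + 0.0135)^6 = £7,388.6504…
After £2,500.00 payment: £7,388.6504… − £2,500.00 = £4,888.6504…
Balance at month 14: £4,888.6504… × (1 + 0.0135)^8 = £5,442.2565…
Penalty: 14 × 1.5% × £6,817.46 = £1,431.67…
Final settlement = outstanding balance + penalty = £5,442.2565… + £1,431.67… = £6,873.92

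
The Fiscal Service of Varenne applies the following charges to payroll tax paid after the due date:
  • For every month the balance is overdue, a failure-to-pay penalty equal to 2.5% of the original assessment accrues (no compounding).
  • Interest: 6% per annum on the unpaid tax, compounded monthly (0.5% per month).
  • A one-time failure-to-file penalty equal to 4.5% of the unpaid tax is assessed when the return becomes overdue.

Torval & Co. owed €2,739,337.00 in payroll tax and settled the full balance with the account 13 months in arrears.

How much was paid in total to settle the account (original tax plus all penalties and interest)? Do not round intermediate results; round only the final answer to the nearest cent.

Failure-to-file penalty: 4.5% × €2,739,337.00 = €123,270.17…
Failure-to-pay penalty = 2.5% × €2,739,337.00 × 13 mo = €890,284.53…
Interest: €2,739,337.00 × ((1 + 0.005)^13 − 1) = €2,739,337.00 × 0.0669862… = €183,497.7787…
Total = €2,739,337.00 + €1,013,554.6900 + €183,497.7787… = €3,936,389.47

€3,936,389.47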